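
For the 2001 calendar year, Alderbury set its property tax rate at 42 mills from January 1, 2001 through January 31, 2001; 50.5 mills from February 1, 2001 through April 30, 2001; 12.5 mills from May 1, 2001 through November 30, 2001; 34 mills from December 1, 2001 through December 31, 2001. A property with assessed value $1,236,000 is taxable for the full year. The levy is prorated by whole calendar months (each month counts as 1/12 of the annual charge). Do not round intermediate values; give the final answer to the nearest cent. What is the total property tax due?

January 1 – January 31, 2001: 1 month at 42 mills → $1,236,000 × 4.2% × 1/12 = $4,326.0000
February 1 – April 30, 2001: 3 months at 50.5 mills → $1,236,000 × 5.05% × 3/12 = $15,604.5000
May 1 – November 30, 2001: 7 months at 12.5 mills → $1,236,000 × 1.25% × 7/12 = $9,012.5000
December 1 – December 31, 2001: 1 month at 34 mills → $1,236,000 × 3.4% × 1/12 = $3,502.0000
Total = $32,445.0000

$32,445.00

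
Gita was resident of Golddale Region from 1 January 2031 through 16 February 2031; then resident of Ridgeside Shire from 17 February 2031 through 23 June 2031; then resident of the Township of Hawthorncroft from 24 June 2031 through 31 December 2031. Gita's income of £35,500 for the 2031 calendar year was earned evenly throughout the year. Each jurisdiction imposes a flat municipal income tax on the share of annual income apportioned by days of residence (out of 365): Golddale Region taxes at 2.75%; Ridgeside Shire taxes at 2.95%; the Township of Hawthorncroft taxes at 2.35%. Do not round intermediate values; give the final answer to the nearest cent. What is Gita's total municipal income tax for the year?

£926.65

Golddale Region, 1 January – 16 February 2031: 47 days → £35,500 × 2.75% × 47/365 = £125.7089
Ridgeside Shire, 17 February – 23 June 2031: 127 days → £35,500 × 2.95% × 127/365 = £364.3856
The Township of Hawthorncroft, 24 June – 31 December 2031: 191 days → £35,500 × 2.35% × 191/365 = £436.5527
Total = £926.6473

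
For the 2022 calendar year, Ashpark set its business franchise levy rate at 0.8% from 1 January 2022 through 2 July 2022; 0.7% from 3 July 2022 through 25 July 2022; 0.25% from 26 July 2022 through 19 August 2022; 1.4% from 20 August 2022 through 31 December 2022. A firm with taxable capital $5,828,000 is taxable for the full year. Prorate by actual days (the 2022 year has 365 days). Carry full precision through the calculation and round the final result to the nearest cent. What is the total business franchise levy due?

1 January – 2 July 2022: 183 days at 0.8% → $5,828,000 × 0.8% × 183/365 = $23,375.8685
3 July – 25 July 2022: 23 days at 0.7% → $5,828,000 × 0.7% × 23/365 = $2,570.7068
26 July – 19 August 2022: 25 days at 0.25% → $5,828,000 × 0.25% × 25/365 = $997.9452
20 August – 31 December 2022: 134 days at 1.4% → $5,828,000 × 1.4% × 134/365 = $29,954.3233
Total = $56,898.8438

$56,898.84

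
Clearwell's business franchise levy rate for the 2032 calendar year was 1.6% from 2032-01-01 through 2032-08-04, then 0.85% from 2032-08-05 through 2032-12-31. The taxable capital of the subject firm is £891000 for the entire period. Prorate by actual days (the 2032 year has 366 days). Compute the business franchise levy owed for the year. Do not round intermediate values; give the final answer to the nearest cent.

2032-01-01 to 2032-08-04: 217 days at 1.6% → £891000 × 1.6% × 217/366 = £8452.3279
2032-08-05 to 2032-12-31: 149 days at 0.85% → £891000 × 0.85% × 149/366 = £3083.2008
Total = £11535.5287

£11535.53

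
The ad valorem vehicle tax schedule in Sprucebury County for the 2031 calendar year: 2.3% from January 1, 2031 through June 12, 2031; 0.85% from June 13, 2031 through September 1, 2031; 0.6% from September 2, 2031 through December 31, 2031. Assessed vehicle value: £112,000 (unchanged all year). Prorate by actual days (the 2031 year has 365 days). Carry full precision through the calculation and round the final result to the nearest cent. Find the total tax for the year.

£1,584.42

January 1 – June 12, 2031: 163 days at 2.3% → £112,000 × 2.3% × 163/365 = £1,150.3781
June 13 – September 1, 2031: 81 days at 0.85% → £112,000 × 0.85% × 81/365 = £211.2658
September 2 – December 31, 2031: 121 days at 0.6% → £112,000 × 0.6% × 121/365 = £222.7726
Total = £1,584.4164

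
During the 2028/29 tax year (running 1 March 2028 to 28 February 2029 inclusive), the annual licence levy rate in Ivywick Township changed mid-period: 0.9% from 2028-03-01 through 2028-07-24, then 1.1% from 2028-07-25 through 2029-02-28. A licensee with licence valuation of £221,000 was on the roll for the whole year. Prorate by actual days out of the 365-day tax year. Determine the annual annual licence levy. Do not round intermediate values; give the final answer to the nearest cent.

£2,254.20

2028-03-01 to 2028-07-24: 146 days at 0.9% → £221,000 × 0.9% × 146/365 = £795.6000
2028-07-25 to 2029-02-28: 219 days at 1.1% → £221,000 × 1.1% × 219/365 = £1,458.6000
Total = £2,254.2000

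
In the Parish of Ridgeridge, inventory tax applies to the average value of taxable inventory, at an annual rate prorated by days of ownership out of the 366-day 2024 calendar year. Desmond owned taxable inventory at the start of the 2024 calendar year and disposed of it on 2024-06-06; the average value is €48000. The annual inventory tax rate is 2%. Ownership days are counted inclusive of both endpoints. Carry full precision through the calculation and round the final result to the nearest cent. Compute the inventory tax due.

Days held (2024-01-01 to 2024-06-06): 158 out of 366
Tax = €48000 × 2% × 158/366 = €414.4262

€414.43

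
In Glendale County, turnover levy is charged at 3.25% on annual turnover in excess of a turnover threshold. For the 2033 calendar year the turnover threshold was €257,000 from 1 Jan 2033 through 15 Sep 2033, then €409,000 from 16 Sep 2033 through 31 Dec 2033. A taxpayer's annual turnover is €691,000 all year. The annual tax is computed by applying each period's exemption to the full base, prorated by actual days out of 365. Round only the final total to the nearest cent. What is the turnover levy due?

1 Jan – 15 Sep 2033: 258 days, exemption €257,000 → (€691,000 − €257,000) × 3.25% × 258/365 = €9,970.1096
16 Sep – 31 Dec 2033: 107 days, exemption €409,000 → (€691,000 − €409,000) × 3.25% × 107/365 = €2,686.7260
Total = €12,656.8356

€12,656.84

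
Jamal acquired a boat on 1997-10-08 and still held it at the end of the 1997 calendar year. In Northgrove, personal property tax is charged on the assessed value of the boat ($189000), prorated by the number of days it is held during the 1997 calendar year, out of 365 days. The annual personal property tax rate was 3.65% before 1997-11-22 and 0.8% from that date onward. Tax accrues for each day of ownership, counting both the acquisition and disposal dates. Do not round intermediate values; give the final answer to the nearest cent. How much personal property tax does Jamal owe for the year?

$1016.20

1997-10-08 to 1997-11-21: 45 days at 3.65% → $189000 × 3.65% × 45/365 = $850.5000
1997-11-22 to 1997-12-31: 40 days at 0.8% → $189000 × 0.8% × 40/365 = $165.6986
Total = $1016.1986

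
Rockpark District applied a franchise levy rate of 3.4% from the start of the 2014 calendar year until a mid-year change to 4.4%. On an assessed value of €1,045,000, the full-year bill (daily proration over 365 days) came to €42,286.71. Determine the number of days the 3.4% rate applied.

Let d = days at the first rate; then 365 − d days at the second rate.
€1,045,000 × [3.4%·d + 4.4%·(365−d)] / 365 = €42,286.71
Solving gives d = 129, so the new rate took effect on 10 May 2014.

129 days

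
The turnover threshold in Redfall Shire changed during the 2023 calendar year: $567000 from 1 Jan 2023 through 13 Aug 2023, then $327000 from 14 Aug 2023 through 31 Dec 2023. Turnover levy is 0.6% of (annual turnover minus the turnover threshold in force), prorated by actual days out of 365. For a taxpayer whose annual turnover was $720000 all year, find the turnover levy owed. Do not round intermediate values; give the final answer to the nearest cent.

1 Jan – 13 Aug 2023: 225 days, exemption $567000 → ($720000 − $567000) × 0.6% × 225/365 = $565.8904
14 Aug – 31 Dec 2023: 140 days, exemption $327000 → ($720000 − $327000) × 0.6% × 140/365 = $904.4384
Total = $1470.3288

$1470.33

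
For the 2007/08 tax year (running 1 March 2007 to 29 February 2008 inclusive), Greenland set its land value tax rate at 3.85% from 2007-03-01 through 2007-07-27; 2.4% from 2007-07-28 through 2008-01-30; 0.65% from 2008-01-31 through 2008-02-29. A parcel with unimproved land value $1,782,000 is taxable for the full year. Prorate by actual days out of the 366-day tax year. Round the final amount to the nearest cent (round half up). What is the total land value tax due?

2007-03-01 to 2007-07-27: 149 days at 3.85% → $1,782,000 × 3.85% × 149/366 = $27,930.1721
2007-07-28 to 2008-01-30: 187 days at 2.4% → $1,782,000 × 2.4% × 187/366 = $21,851.4098
2008-01-31 to 2008-02-29: 30 days at 0.65% → $1,782,000 × 0.65% × 30/366 = $949.4262
Total = $50,731.0082

$50,731.01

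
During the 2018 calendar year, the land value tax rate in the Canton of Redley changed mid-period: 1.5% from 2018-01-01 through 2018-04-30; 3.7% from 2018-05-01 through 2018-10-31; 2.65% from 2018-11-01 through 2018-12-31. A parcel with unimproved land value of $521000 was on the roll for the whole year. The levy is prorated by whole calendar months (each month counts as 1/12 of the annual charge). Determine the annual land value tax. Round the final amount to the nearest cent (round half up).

2018-01-01 to 2018-04-30: 4 months at 1.5% → $521000 × 1.5% × 4/12 = $2605.0000
2018-05-01 to 2018-10-31: 6 months at 3.7% → $521000 × 3.7% × 6/12 = $9638.5000
2018-11-01 to 2018-12-31: 2 months at 2.65% → $521000 × 2.65% × 2/12 = $2301.0833
Total = $14544.5833

$14544.58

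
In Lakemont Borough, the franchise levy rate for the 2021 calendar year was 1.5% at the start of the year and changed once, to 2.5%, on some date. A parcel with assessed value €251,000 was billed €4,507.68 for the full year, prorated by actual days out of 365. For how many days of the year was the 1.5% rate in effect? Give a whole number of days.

257 days

Let d = days at the first rate; then 365 − d days at the second rate.
€251,000 × [1.5%·d + 2.5%·(365−d)] / 365 = €4,507.68
Solving gives d = 257, so the new rate took effect on 15 September 2021.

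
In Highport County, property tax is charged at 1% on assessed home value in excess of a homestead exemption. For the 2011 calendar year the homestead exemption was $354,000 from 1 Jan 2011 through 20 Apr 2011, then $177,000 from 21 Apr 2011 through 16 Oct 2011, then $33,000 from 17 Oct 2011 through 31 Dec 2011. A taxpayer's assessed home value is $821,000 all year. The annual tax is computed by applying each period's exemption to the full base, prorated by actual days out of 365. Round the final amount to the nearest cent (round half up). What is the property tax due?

$6,206.41

1 Jan – 20 Apr 2011: 110 days, exemption $354,000 → ($821,000 − $354,000) × 1% × 110/365 = $1,407.3973
21 Apr – 16 Oct 2011: 179 days, exemption $177,000 → ($821,000 − $177,000) × 1% × 179/365 = $3,158.2466
17 Oct – 31 Dec 2011: 76 days, exemption $33,000 → ($821,000 − $33,000) × 1% × 76/365 = $1,640.7671
Total = $6,206.4110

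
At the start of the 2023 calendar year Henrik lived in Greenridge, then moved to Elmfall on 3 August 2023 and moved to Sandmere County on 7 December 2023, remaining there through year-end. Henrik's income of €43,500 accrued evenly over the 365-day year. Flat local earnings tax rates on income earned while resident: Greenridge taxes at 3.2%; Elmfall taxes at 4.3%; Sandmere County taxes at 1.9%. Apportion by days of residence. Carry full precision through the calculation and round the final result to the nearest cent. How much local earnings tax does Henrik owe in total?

€1,518.45

Greenridge, 1 January – 2 August 2023: 214 days → €43,500 × 3.2% × 214/365 = €816.1315
Elmfall, 3 August – 6 December 2023: 126 days → €43,500 × 4.3% × 126/365 = €645.7068
Sandmere County, 7 December – 31 December 2023: 25 days → €43,500 × 1.9% × 25/365 = €56.6096
Total = €1,518.4479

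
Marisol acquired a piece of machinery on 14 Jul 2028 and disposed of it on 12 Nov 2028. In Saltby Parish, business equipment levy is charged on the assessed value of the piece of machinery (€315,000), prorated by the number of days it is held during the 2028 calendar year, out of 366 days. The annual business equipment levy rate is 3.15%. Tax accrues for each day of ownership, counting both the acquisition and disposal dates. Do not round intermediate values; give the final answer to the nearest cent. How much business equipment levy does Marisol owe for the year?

Days held (14 Jul – 12 Nov 2028): 122 out of 366
Tax = €315,000 × 3.15% × 122/366 = €3,307.5000

€3,307.50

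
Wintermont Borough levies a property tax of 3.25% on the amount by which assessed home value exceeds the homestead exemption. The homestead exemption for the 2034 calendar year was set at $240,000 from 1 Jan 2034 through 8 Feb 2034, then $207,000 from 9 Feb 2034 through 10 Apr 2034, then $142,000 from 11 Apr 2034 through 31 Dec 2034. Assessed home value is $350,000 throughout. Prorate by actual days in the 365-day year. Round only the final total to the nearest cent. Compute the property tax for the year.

$6,066.64

1 Jan – 8 Feb 2034: 39 days, exemption $240,000 → ($350,000 − $240,000) × 3.25% × 39/365 = $381.9863
9 Feb – 10 Apr 2034: 61 days, exemption $207,000 → ($350,000 − $207,000) × 3.25% × 61/365 = $776.7055
11 Apr – 31 Dec 2034: 265 days, exemption $142,000 → ($350,000 − $142,000) × 3.25% × 265/365 = $4,907.9452
Total = $6,066.6370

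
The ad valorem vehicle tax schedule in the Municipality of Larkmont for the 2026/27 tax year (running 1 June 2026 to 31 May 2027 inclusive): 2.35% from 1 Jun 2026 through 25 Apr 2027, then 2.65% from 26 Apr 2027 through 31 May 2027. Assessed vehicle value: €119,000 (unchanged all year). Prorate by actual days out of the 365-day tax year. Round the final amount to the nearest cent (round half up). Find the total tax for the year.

1 Jun 2026 – 25 Apr 2027: 329 days at 2.35% → €119,000 × 2.35% × 329/365 = €2,520.6808
26 Apr – 31 May 2027: 36 days at 2.65% → €119,000 × 2.65% × 36/365 = €311.0301
Total = €2,831.7110

€2,831.71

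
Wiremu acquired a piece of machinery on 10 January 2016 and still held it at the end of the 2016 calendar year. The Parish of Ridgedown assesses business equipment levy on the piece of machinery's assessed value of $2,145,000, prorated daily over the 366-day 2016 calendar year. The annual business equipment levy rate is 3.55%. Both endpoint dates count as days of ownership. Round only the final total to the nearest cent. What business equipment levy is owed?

$74,275.02

Days held (10 January – 31 December 2016): 357 out of 366
Tax = $2,145,000 × 3.55% × 357/366 = $74,275.0205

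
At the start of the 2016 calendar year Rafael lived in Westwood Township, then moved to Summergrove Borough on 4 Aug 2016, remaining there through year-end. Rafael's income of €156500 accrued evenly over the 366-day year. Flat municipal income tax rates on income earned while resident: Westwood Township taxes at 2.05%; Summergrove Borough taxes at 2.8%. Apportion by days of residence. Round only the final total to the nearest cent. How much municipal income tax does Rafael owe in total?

€3689.30

Westwood Township, 1 Jan – 3 Aug 2016: 216 days → €156500 × 2.05% × 216/366 = €1893.3934
Summergrove Borough, 4 Aug – 31 Dec 2016: 150 days → €156500 × 2.8% × 150/366 = €1795.9016
Total = €3689.2951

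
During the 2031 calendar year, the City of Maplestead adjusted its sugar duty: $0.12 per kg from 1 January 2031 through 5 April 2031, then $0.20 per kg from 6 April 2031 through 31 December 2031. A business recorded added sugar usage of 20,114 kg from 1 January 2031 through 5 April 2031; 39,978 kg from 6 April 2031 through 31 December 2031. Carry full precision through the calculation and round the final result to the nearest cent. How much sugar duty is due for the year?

$10,409.28

1 January – 5 April 2031: 20,114 kg at $0.12/kg → $2,413.68
6 April – 31 December 2031: 39,978 kg at $0.20/kg → $7,995.60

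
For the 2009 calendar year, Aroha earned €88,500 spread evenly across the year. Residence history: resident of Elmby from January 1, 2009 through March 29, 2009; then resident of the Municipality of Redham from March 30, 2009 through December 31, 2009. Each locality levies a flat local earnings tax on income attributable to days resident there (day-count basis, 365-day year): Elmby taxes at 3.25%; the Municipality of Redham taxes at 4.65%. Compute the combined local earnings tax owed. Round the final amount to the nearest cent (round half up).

€3,816.53

Elmby, January 1 – March 29, 2009: 88 days → €88,500 × 3.25% × 88/365 = €693.4521
The Municipality of Redham, March 30 – December 31, 2009: 277 days → €88,500 × 4.65% × 277/365 = €3,123.0801
Total = €3,816.5322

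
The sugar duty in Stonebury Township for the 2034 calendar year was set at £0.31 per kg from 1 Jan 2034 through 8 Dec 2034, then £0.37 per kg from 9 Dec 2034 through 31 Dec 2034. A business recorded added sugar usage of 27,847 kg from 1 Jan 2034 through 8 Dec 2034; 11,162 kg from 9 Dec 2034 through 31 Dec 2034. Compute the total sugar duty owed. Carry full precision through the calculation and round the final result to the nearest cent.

£12762.51

1 Jan – 8 Dec 2034: 27,847 kg at £0.31/kg → £8632.57
9 Dec – 31 Dec 2034: 11,162 kg at £0.37/kg → £4129.94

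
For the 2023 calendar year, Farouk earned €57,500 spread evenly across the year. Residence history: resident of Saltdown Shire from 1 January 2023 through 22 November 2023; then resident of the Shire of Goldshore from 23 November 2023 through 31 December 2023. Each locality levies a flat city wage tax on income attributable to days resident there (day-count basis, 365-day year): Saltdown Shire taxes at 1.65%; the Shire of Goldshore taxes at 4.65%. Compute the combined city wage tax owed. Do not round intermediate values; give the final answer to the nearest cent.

€1,133.07

Saltdown Shire, 1 January – 22 November 2023: 326 days → €57,500 × 1.65% × 326/365 = €847.3767
The Shire of Goldshore, 23 November – 31 December 2023: 39 days → €57,500 × 4.65% × 39/365 = €285.6884
Total = €1,133.0651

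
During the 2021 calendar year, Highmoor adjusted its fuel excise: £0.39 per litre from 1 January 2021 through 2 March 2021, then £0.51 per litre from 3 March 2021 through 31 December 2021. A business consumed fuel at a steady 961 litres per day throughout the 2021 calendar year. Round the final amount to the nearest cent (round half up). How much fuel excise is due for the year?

1 January – 2 March 2021: 61 days × 961 litres/day = 58,621 litres at £0.39/litre → £22862.19
3 March – 31 December 2021: 304 days × 961 litres/day = 292,144 litres at £0.51/litre → £148993.44

£171855.63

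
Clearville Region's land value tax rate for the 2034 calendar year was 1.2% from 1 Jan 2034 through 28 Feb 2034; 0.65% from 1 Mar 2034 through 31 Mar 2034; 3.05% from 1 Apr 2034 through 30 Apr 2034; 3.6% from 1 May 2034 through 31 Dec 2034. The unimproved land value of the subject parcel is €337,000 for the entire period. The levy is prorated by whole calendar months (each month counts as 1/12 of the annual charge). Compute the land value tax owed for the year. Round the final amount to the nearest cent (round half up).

€9,801.08

1 Jan – 28 Feb 2034: 2 months at 1.2% → €337,000 × 1.2% × 2/12 = €674.0000
1 Mar – 31 Mar 2034: 1 month at 0.65% → €337,000 × 0.65% × 1/12 = €182.5417
1 Apr – 30 Apr 2034: 1 month at 3.05% → €337,000 × 3.05% × 1/12 = €856.5417
1 May – 31 Dec 2034: 8 months at 3.6% → €337,000 × 3.6% × 8/12 = €8,088.0000
Total = €9,801.0833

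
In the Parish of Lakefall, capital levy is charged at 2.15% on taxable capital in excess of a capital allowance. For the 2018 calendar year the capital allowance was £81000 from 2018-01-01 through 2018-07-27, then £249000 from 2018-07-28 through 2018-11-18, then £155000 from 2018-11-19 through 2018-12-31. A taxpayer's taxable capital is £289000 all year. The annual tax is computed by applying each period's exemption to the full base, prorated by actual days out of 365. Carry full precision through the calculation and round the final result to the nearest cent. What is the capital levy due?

£3156.44

2018-01-01 to 2018-07-27: 208 days, exemption £81000 → (£289000 − £81000) × 2.15% × 208/365 = £2548.4274
2018-07-28 to 2018-11-18: 114 days, exemption £249000 → (£289000 − £249000) × 2.15% × 114/365 = £268.6027
2018-11-19 to 2018-12-31: 43 days, exemption £155000 → (£289000 − £155000) × 2.15% × 43/365 = £339.4055
Total = £3156.4356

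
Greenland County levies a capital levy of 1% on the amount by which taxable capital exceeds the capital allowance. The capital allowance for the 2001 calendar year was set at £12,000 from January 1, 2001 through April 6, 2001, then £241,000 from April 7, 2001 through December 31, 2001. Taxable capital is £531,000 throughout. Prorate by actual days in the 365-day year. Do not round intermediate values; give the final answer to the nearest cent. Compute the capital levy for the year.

£3,502.30

January 1 – April 6, 2001: 96 days, exemption £12,000 → (£531,000 − £12,000) × 1% × 96/365 = £1,365.0411
April 7 – December 31, 2001: 269 days, exemption £241,000 → (£531,000 − £241,000) × 1% × 269/365 = £2,137.2603
Total = £3,502.3014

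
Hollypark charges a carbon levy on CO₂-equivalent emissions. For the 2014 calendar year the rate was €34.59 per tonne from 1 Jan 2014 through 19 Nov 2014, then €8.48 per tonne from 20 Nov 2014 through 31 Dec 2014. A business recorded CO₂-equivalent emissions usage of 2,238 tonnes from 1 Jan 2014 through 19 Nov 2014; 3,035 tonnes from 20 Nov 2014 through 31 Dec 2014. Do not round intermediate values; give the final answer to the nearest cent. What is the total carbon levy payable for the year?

€103,149.22

1 Jan – 19 Nov 2014: 2,238 tonnes at €34.59/tonne → €77,412.42
20 Nov – 31 Dec 2014: 3,035 tonnes at €8.48/tonne → €25,736.80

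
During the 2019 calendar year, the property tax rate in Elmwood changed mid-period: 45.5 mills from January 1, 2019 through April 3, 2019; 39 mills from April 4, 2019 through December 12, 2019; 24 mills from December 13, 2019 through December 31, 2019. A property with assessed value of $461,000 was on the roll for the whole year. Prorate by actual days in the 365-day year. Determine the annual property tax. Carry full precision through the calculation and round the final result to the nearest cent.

January 1 – April 3, 2019: 93 days at 45.5 mills → $461,000 × 4.55% × 93/365 = $5,344.4425
April 4 – December 12, 2019: 253 days at 39 mills → $461,000 × 3.9% × 253/365 = $12,462.1562
December 13 – December 31, 2019: 19 days at 24 mills → $461,000 × 2.4% × 19/365 = $575.9342
Total = $18,382.5329

$18,382.53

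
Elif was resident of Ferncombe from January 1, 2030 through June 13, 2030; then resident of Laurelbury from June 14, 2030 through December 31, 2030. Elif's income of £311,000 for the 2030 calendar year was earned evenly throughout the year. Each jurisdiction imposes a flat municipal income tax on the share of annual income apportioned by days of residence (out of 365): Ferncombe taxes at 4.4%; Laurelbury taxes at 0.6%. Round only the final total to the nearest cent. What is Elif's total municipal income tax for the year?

Ferncombe, January 1 – June 13, 2030: 164 days → £311,000 × 4.4% × 164/365 = £6,148.4274
Laurelbury, June 14 – December 31, 2030: 201 days → £311,000 × 0.6% × 201/365 = £1,027.5781
Total = £7,176.0055

£7,176.01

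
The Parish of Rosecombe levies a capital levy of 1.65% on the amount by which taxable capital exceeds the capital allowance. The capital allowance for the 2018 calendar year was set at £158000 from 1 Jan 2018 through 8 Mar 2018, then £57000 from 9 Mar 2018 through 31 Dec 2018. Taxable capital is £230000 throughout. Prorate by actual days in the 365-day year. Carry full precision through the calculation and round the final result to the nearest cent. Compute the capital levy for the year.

1 Jan – 8 Mar 2018: 67 days, exemption £158000 → (£230000 − £158000) × 1.65% × 67/365 = £218.0712
9 Mar – 31 Dec 2018: 298 days, exemption £57000 → (£230000 − £57000) × 1.65% × 298/365 = £2330.5233
Total = £2548.5945

£2548.59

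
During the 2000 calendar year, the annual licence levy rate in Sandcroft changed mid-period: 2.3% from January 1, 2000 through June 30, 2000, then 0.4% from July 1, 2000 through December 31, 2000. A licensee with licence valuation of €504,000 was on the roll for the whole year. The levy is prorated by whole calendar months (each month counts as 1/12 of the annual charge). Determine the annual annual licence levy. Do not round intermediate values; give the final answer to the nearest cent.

€6,804.00

January 1 – June 30, 2000: 6 months at 2.3% → €504,000 × 2.3% × 6/12 = €5,796.0000
July 1 – December 31, 2000: 6 months at 0.4% → €504,000 × 0.4% × 6/12 = €1,008.0000
Total = €6,804.0000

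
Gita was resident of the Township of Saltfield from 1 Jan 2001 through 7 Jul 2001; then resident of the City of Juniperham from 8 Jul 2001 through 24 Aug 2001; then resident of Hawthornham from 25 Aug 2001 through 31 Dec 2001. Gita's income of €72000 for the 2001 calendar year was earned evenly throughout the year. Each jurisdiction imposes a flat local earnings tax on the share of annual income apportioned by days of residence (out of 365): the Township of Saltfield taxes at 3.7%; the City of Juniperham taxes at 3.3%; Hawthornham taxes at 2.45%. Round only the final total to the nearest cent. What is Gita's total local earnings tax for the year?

The Township of Saltfield, 1 Jan – 7 Jul 2001: 188 days → €72000 × 3.7% × 188/365 = €1372.1425
The City of Juniperham, 8 Jul – 24 Aug 2001: 48 days → €72000 × 3.3% × 48/365 = €312.4603
Hawthornham, 25 Aug – 31 Dec 2001: 129 days → €72000 × 2.45% × 129/365 = €623.4411
Total = €2308.0438

€2308.04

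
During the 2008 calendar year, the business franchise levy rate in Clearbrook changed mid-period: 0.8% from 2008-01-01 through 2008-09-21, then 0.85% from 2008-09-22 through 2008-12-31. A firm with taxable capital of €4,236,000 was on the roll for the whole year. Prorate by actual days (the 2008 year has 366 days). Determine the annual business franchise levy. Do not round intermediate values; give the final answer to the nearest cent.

2008-01-01 to 2008-09-21: 265 days at 0.8% → €4,236,000 × 0.8% × 265/366 = €24,536.3934
2008-09-22 to 2008-12-31: 101 days at 0.85% → €4,236,000 × 0.85% × 101/366 = €9,936.0820
Total = €34,472.4754

€34,472.48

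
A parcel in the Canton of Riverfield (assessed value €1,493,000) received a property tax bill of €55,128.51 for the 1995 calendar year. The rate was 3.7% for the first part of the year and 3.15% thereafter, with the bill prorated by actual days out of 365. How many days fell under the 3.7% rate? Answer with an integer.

360 days

Let d = days at the first rate; then 365 − d days at the second rate.
€1,493,000 × [3.7%·d + 3.15%·(365−d)] / 365 = €55,128.51
Solving gives d = 360, so the new rate took effect on 27 Dec 1995.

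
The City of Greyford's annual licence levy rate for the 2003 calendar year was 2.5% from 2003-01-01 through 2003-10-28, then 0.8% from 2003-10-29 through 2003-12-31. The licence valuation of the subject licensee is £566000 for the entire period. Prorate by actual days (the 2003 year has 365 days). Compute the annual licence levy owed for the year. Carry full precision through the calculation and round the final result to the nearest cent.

2003-01-01 to 2003-10-28: 301 days at 2.5% → £566000 × 2.5% × 301/365 = £11668.9041
2003-10-29 to 2003-12-31: 64 days at 0.8% → £566000 × 0.8% × 64/365 = £793.9507
Total = £12462.8548

£12462.85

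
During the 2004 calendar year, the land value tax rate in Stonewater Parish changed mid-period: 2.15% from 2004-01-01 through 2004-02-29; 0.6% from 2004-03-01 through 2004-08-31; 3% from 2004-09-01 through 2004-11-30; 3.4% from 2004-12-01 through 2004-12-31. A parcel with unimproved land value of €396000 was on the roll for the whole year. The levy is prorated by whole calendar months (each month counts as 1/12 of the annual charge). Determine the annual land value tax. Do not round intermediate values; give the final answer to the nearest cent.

€6699.00

2004-01-01 to 2004-02-29: 2 months at 2.15% → €396000 × 2.15% × 2/12 = €1419.0000
2004-03-01 to 2004-08-31: 6 months at 0.6% → €396000 × 0.6% × 6/12 = €1188.0000
2004-09-01 to 2004-11-30: 3 months at 3% → €396000 × 3% × 3/12 = €2970.0000
2004-12-01 to 2004-12-31: 1 month at 3.4% → €396000 × 3.4% × 1/12 = €1122.0000
Total = €6699.0000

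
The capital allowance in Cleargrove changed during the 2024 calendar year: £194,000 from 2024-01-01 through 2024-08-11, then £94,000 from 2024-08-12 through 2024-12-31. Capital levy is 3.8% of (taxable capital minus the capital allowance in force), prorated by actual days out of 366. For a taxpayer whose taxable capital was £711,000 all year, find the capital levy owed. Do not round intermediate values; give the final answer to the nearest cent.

2024-01-01 to 2024-08-11: 224 days, exemption £194,000 → (£711,000 − £194,000) × 3.8% × 224/366 = £12,023.7814
2024-08-12 to 2024-12-31: 142 days, exemption £94,000 → (£711,000 − £94,000) × 3.8% × 142/366 = £9,096.5355
Total = £21,120.3169

£21,120.32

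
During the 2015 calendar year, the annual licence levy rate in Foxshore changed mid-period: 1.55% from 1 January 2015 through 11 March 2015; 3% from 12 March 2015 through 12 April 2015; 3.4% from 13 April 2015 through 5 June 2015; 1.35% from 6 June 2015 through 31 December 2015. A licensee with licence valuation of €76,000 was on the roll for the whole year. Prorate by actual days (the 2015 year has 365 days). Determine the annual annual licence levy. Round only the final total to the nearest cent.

1 January – 11 March 2015: 70 days at 1.55% → €76,000 × 1.55% × 70/365 = €225.9178
12 March – 12 April 2015: 32 days at 3% → €76,000 × 3% × 32/365 = €199.8904
13 April – 5 June 2015: 54 days at 3.4% → €76,000 × 3.4% × 54/365 = €382.2904
6 June – 31 December 2015: 209 days at 1.35% → €76,000 × 1.35% × 209/365 = €587.4904
Total = €1,395.5890

€1,395.59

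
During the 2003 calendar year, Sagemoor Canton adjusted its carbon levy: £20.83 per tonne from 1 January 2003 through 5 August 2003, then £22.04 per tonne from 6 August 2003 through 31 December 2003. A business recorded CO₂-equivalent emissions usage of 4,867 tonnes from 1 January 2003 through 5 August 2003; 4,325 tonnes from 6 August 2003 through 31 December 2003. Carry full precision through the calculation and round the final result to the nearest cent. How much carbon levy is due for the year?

£196,702.61

1 January – 5 August 2003: 4,867 tonnes at £20.83/tonne → £101,379.61
6 August – 31 December 2003: 4,325 tonnes at £22.04/tonne → £95,323.00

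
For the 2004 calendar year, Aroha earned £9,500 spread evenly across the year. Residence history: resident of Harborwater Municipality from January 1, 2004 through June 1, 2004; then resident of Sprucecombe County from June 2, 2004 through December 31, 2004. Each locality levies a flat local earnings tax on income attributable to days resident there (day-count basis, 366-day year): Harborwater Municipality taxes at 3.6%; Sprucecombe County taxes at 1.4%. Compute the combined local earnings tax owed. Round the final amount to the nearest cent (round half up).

£220.37

Harborwater Municipality, January 1 – June 1, 2004: 153 days → £9,500 × 3.6% × 153/366 = £142.9672
Sprucecombe County, June 2 – December 31, 2004: 213 days → £9,500 × 1.4% × 213/366 = £77.4016
Total = £220.3689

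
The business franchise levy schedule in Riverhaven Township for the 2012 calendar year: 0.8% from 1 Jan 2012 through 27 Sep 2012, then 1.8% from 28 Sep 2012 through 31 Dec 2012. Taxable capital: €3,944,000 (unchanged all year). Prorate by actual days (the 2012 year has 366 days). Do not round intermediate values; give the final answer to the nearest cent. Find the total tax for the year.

€41,789.16

1 Jan – 27 Sep 2012: 271 days at 0.8% → €3,944,000 × 0.8% × 271/366 = €23,362.2732
28 Sep – 31 Dec 2012: 95 days at 1.8% → €3,944,000 × 1.8% × 95/366 = €18,426.8852
Total = €41,789.1585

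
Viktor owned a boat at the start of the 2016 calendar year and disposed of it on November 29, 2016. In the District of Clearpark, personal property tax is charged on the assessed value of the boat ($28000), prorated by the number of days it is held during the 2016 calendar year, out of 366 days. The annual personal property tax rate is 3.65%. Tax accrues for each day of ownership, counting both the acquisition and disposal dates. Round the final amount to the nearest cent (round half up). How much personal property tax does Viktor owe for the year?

$932.64

Days held (January 1 – November 29, 2016): 334 out of 366
Tax = $28000 × 3.65% × 334/366 = $932.6448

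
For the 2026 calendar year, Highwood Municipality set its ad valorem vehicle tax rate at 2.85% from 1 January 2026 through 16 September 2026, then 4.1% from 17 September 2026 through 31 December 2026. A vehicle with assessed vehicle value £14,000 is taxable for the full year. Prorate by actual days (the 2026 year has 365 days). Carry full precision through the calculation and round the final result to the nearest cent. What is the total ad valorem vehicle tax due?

1 January – 16 September 2026: 259 days at 2.85% → £14,000 × 2.85% × 259/365 = £283.1260
17 September – 31 December 2026: 106 days at 4.1% → £14,000 × 4.1% × 106/365 = £166.6959
Total = £449.8219

£449.82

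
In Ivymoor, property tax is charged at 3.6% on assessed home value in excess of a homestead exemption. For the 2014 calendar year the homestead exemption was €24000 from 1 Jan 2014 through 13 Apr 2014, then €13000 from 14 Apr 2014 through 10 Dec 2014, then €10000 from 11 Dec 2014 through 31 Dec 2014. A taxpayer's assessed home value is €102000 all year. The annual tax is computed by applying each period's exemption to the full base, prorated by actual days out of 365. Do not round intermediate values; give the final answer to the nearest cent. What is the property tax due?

1 Jan – 13 Apr 2014: 103 days, exemption €24000 → (€102000 − €24000) × 3.6% × 103/365 = €792.3945
14 Apr – 10 Dec 2014: 241 days, exemption €13000 → (€102000 − €13000) × 3.6% × 241/365 = €2115.5178
11 Dec – 31 Dec 2014: 21 days, exemption €10000 → (€102000 − €10000) × 3.6% × 21/365 = €190.5534
Total = €3098.4658

€3098.47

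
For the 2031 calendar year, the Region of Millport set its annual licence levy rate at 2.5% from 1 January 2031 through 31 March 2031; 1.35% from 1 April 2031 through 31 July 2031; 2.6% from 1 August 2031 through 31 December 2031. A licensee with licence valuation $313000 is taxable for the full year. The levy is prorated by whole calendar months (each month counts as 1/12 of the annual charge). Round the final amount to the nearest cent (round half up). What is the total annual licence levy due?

$6755.58

1 January – 31 March 2031: 3 months at 2.5% → $313000 × 2.5% × 3/12 = $1956.2500
1 April – 31 July 2031: 4 months at 1.35% → $313000 × 1.35% × 4/12 = $1408.5000
1 August – 31 December 2031: 5 months at 2.6% → $313000 × 2.6% × 5/12 = $3390.8333
Total = $6755.5833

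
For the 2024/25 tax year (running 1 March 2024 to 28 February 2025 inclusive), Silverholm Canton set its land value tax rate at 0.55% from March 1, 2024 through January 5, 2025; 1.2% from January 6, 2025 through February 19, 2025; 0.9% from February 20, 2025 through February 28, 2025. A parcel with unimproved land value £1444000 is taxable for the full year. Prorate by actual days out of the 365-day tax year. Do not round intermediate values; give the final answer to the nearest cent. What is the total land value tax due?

March 1, 2024 – January 5, 2025: 311 days at 0.55% → £1444000 × 0.55% × 311/365 = £6767.0192
January 6 – February 19, 2025: 45 days at 1.2% → £1444000 × 1.2% × 45/365 = £2136.3288
February 20 – February 28, 2025: 9 days at 0.9% → £1444000 × 0.9% × 9/365 = £320.4493
Total = £9223.7973

£9223.80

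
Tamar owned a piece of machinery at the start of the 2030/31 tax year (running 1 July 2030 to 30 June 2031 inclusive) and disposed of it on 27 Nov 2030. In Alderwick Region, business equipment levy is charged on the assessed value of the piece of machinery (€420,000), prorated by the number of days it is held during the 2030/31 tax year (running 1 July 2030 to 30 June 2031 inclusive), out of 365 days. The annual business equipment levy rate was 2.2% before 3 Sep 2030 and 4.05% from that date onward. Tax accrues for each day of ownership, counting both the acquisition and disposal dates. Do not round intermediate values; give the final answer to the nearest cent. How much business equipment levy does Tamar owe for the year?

€5,628.00

1 Jul – 2 Sep 2030: 64 days at 2.2% → €420,000 × 2.2% × 64/365 = €1,620.1644
3 Sep – 27 Nov 2030: 86 days at 4.05% → €420,000 × 4.05% × 86/365 = €4,007.8356
Total = €5,628.0000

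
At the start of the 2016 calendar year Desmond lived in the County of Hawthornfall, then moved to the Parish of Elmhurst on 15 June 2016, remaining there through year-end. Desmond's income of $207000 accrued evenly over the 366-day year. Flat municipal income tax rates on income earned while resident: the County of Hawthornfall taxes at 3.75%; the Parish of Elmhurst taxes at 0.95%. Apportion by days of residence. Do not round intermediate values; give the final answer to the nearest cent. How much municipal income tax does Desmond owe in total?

The County of Hawthornfall, 1 January – 14 June 2016: 166 days → $207000 × 3.75% × 166/366 = $3520.6967
The Parish of Elmhurst, 15 June – 31 December 2016: 200 days → $207000 × 0.95% × 200/366 = $1074.5902
Total = $4595.2869

$4595.29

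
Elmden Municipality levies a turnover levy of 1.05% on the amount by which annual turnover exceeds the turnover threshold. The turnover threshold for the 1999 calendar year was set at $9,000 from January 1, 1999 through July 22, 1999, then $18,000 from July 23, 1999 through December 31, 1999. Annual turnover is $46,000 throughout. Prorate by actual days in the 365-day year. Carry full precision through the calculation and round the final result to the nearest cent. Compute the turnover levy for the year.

January 1 – July 22, 1999: 203 days, exemption $9,000 → ($46,000 − $9,000) × 1.05% × 203/365 = $216.0699
July 23 – December 31, 1999: 162 days, exemption $18,000 → ($46,000 − $18,000) × 1.05% × 162/365 = $130.4877
Total = $346.5575

$346.56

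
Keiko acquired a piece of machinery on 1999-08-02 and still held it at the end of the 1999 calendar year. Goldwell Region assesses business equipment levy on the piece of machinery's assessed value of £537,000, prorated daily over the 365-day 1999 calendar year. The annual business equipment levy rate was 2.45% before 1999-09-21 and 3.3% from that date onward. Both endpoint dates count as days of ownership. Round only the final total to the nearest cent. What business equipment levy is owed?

£6,754.43

1999-08-02 to 1999-09-20: 50 days at 2.45% → £537,000 × 2.45% × 50/365 = £1,802.2603
1999-09-21 to 1999-12-31: 102 days at 3.3% → £537,000 × 3.3% × 102/365 = £4,952.1699
Total = £6,754.4301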